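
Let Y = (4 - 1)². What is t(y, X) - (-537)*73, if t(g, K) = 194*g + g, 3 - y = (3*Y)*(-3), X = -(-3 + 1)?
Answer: 55581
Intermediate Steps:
Y = 9 (Y = 3² = 9)
X = 2 (X = -1*(-2) = 2)
y = 84 (y = 3 - 3*9*(-3) = 3 - 27*(-3) = 3 - 1*(-81) = 3 + 81 = 84)
t(g, K) = 195*g
t(y, X) - (-537)*73 = 195*84 - (-537)*73 = 16380 - 1*(-39201) = 16380 + 39201 = 55581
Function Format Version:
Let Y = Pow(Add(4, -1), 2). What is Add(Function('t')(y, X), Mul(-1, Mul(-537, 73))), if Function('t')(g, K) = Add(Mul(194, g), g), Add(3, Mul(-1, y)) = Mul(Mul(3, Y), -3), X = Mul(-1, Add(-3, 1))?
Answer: 55581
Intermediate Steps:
Y = 9 (Y = Pow(3, 2) = 9)
X = 2 (X = Mul(-1, -2) = 2)
y = 84 (y = Add(3, Mul(-1, Mul(Mul(3, 9), -3))) = Add(3, Mul(-1, Mul(27, -3))) = Add(3, Mul(-1, -81)) = Add(3, 81) = 84)
Function('t')(g, K) = Mul(195, g)
Add(Function('t')(y, X), Mul(-1, Mul(-537, 73))) = Add(Mul(195, 84), Mul(-1, Mul(-537, 73))) = Add(16380, Mul(-1, -39201)) = Add(16380, 39201) = 55581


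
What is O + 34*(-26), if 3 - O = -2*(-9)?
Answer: -899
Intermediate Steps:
O = -15 (O = 3 - (-2)*(-9) = 3 - 1*18 = 3 - 18 = -15)
O + 34*(-26) = -15 + 34*(-26) = -15 - 884 = -899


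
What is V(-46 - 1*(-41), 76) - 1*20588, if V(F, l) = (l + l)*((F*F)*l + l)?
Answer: 279764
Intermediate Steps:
V(F, l) = 2*l*(l + l*F**2) (V(F, l) = (2*l)*(F**2*l + l) = (2*l)*(l*F**2 + l) = (2*l)*(l + l*F**2) = 2*l*(l + l*F**2))
V(-46 - 1*(-41), 76) - 1*20588 = 2*76**2*(1 + (-46 - 1*(-41))**2) - 1*20588 = 2*5776*(1 + (-46 + 41)**2) - 20588 = 2*5776*(1 + (-5)**2) - 20588 = 2*5776*(1 + 25) - 20588 = 2*5776*26 - 20588 = 300352 - 20588 = 279764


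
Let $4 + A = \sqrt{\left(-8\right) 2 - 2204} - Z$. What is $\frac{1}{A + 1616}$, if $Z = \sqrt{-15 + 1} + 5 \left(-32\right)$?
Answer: $\frac{i}{\sqrt{14} - 2 \sqrt{555} + 1772 i} \approx 0.000564 - 1.3806 \cdot 10^{-5} i$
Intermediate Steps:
$Z = -160 + i \sqrt{14}$ ($Z = \sqrt{-14} - 160 = i \sqrt{14} - 160 = -160 + i \sqrt{14} \approx -160.0 + 3.7417 i$)
$A = 156 - i \sqrt{14} + 2 i \sqrt{555}$ ($A = -4 - \left(-160 - \sqrt{\left(-8\right) 2 - 2204} + i \sqrt{14}\right) = -4 + \left(\sqrt{-16 - 2204} + \left(160 - i \sqrt{14}\right)\right) = -4 + \left(\sqrt{-2220} + \left(160 - i \sqrt{14}\right)\right) = -4 + \left(2 i \sqrt{555} + \left(160 - i \sqrt{14}\right)\right) = -4 + \left(160 - i \sqrt{14} + 2 i \sqrt{555}\right) = 156 - i \sqrt{14} + 2 i \sqrt{555} \approx 156.0 + 43.375 i$)
$\frac{1}{A + 1616} = \frac{1}{\left(156 - i \sqrt{14} + 2 i \sqrt{555}\right) + 1616} = \frac{1}{1772 - i \sqrt{14} + 2 i \sqrt{555}}$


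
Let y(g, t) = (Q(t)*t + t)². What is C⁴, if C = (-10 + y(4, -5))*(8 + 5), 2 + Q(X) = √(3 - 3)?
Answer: 1445900625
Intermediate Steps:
Q(X) = -2 (Q(X) = -2 + √(3 - 3) = -2 + √0 = -2 + 0 = -2)
y(g, t) = t² (y(g, t) = (-2*t + t)² = (-t)² = t²)
C = 195 (C = (-10 + (-5)²)*(8 + 5) = (-10 + 25)*13 = 15*13 = 195)
C⁴ = 195⁴ = 1445900625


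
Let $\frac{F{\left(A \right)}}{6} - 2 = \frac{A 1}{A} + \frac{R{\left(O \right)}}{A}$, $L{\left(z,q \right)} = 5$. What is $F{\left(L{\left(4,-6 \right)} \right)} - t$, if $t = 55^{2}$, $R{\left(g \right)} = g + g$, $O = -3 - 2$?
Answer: $-3019$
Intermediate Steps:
$O = -5$
$R{\left(g \right)} = 2 g$
$t = 3025$
$F{\left(A \right)} = 18 - \frac{60}{A}$ ($F{\left(A \right)} = 12 + 6 \left(\frac{A 1}{A} + \frac{2 \left(-5\right)}{A}\right) = 12 + 6 \left(\frac{A}{A} - \frac{10}{A}\right) = 12 + 6 \left(1 - \frac{10}{A}\right) = 12 + \left(6 - \frac{60}{A}\right) = 18 - \frac{60}{A}$)
$F{\left(L{\left(4,-6 \right)} \right)} - t = \left(18 - \frac{60}{5}\right) - 3025 = \left(18 - 12\right) - 3025 = 6 - 3025 = -3019$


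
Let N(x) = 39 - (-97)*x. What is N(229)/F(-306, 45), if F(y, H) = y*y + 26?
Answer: 11126/46831 ≈ 0.23758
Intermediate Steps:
F(y, H) = 26 + y**2 (F(y, H) = y**2 + 26 = 26 + y**2)
N(x) = 39 + 97*x
N(229)/F(-306, 45) = (39 + 97*229)/(26 + (-306)**2) = (39 + 22213)/(26 + 93636) = 22252/93662 = 22252*(1/93662) = 11126/46831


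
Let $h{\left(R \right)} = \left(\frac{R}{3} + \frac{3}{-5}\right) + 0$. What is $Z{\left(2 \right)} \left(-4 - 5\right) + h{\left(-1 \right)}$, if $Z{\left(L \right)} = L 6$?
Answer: $- \frac{1634}{15} \approx -108.93$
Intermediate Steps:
$Z{\left(L \right)} = 6 L$
$h{\left(R \right)} = - \frac{3}{5} + \frac{R}{3}$ ($h{\left(R \right)} = \left(R \frac{1}{3} + 3 \left(- \frac{1}{5}\right)\right) + 0 = \left(\frac{R}{3} - \frac{3}{5}\right) + 0 = \left(- \frac{3}{5} + \frac{R}{3}\right) + 0 = - \frac{3}{5} + \frac{R}{3}$)
$Z{\left(2 \right)} \left(-4 - 5\right) + h{\left(-1 \right)} = 6 \cdot 2 \left(-4 - 5\right) + \left(- \frac{3}{5} + \frac{1}{3} \left(-1\right)\right) = 12 \left(-4 - 5\right) - \frac{14}{15} = 12 \left(-9\right) - \frac{14}{15} = -108 - \frac{14}{15} = - \frac{1634}{15}$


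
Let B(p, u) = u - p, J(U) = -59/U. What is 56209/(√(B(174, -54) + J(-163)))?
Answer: -56209*I*√6048115/37105 ≈ -3725.5*I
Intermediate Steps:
56209/(√(B(174, -54) + J(-163))) = 56209/(√((-54 - 1*174) - 59/(-163))) = 56209/(√((-54 - 174) - 59*(-1/163))) = 56209/(√(-228 + 59/163)) = 56209/(√(-37105/163)) = 56209/((I*√6048115/163)) = 56209*(-I*√6048115/37105) = -56209*I*√6048115/37105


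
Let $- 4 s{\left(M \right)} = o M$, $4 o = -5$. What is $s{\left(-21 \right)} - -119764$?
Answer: $\frac{1916119}{16} \approx 1.1976 \cdot 10^{5}$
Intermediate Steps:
$o = - \frac{5}{4}$ ($o = \frac{1}{4} \left(-5\right) = - \frac{5}{4} \approx -1.25$)
$s{\left(M \right)} = \frac{5 M}{16}$ ($s{\left(M \right)} = - \frac{\left(- \frac{5}{4}\right) M}{4} = \frac{5 M}{16}$)
$s{\left(-21 \right)} - -119764 = \frac{5}{16} \left(-21\right) - -119764 = - \frac{105}{16} + 119764 = \frac{1916119}{16}$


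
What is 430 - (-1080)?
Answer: 1510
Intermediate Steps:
430 - (-1080) = 430 - 40*(-27) = 430 + 1080 = 1510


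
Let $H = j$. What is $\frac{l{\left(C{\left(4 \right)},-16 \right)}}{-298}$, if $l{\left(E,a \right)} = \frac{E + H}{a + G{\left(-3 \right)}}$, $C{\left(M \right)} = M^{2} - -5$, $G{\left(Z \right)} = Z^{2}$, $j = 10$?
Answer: $\frac{31}{2086} \approx 0.014861$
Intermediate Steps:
$H = 10$
$C{\left(M \right)} = 5 + M^{2}$ ($C{\left(M \right)} = M^{2} + 5 = 5 + M^{2}$)
$l{\left(E,a \right)} = \frac{10 + E}{9 + a}$ ($l{\left(E,a \right)} = \frac{E + 10}{a + \left(-3\right)^{2}} = \frac{10 + E}{a + 9} = \frac{10 + E}{9 + a}$)
$\frac{l{\left(C{\left(4 \right)},-16 \right)}}{-298} = \frac{\frac{1}{9 - 16} \left(10 + \left(5 + 4^{2}\right)\right)}{-298} = \frac{10 + \left(5 + 16\right)}{-7} \left(- \frac{1}{298}\right) = - \frac{10 + 21}{7} \left(- \frac{1}{298}\right) = \left(- \frac{1}{7}\right) 31 \left(- \frac{1}{298}\right) = \left(- \frac{31}{7}\right) \left(- \frac{1}{298}\right) = \frac{31}{2086}$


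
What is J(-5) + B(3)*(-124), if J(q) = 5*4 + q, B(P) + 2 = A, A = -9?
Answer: 1379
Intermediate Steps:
B(P) = -11 (B(P) = -2 - 9 = -11)
J(q) = 20 + q
J(-5) + B(3)*(-124) = (20 - 5) - 11*(-124) = 15 + 1364 = 1379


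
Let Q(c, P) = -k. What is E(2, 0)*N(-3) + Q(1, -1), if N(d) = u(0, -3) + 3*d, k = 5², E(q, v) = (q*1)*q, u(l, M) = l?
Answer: -61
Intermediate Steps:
E(q, v) = q² (E(q, v) = q*q = q²)
k = 25
Q(c, P) = -25 (Q(c, P) = -1*25 = -25)
N(d) = 3*d (N(d) = 0 + 3*d = 3*d)
E(2, 0)*N(-3) + Q(1, -1) = 2²*(3*(-3)) - 25 = 4*(-9) - 25 = -36 - 25 = -61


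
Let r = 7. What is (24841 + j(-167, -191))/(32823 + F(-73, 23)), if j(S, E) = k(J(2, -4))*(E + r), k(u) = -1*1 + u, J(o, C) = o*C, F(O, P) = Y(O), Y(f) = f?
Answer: 26497/32750 ≈ 0.80907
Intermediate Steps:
F(O, P) = O
J(o, C) = C*o
k(u) = -1 + u
j(S, E) = -63 - 9*E (j(S, E) = (-1 - 4*2)*(E + 7) = (-1 - 8)*(7 + E) = -9*(7 + E) = -63 - 9*E)
(24841 + j(-167, -191))/(32823 + F(-73, 23)) = (24841 + (-63 - 9*(-191)))/(32823 - 73) = (24841 + (-63 + 1719))/32750 = (24841 + 1656)*(1/32750) = 26497*(1/32750) = 26497/32750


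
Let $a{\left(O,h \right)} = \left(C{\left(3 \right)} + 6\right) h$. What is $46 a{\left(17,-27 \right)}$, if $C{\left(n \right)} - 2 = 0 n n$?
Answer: $-9936$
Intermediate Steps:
$C{\left(n \right)} = 2$ ($C{\left(n \right)} = 2 + 0 n n = 2 + 0 n = 2 + 0 = 2$)
$a{\left(O,h \right)} = 8 h$ ($a{\left(O,h \right)} = \left(2 + 6\right) h = 8 h$)
$46 a{\left(17,-27 \right)} = 46 \cdot 8 \left(-27\right) = 46 \left(-216\right) = -9936$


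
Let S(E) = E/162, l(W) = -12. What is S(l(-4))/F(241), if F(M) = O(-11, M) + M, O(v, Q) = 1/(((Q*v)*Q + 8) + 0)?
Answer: -70987/230956203 ≈ -0.00030736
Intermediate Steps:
O(v, Q) = 1/(8 + v*Q**2) (O(v, Q) = 1/((v*Q**2 + 8) + 0) = 1/((8 + v*Q**2) + 0) = 1/(8 + v*Q**2))
F(M) = M + 1/(8 - 11*M**2) (F(M) = 1/(8 - 11*M**2) + M = M + 1/(8 - 11*M**2))
S(E) = E/162 (S(E) = E*(1/162) = E/162)
S(l(-4))/F(241) = ((1/162)*(-12))/(241 - 1/(-8 + 11*241**2)) = -2/(27*(241 - 1/(-8 + 11*58081))) = -2/(27*(241 - 1/(-8 + 638891))) = -2/(27*(241 - 1/638883)) = -2/(27*153970802/638883) = -2/27*638883/153970802 = -70987/230956203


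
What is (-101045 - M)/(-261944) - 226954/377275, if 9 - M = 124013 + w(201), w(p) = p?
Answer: -8523365947/12353115325 ≈ -0.68998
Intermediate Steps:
M = -124205 (M = 9 - (124013 + 201) = 9 - 1*124214 = 9 - 124214 = -124205)
(-101045 - M)/(-261944) - 226954/377275 = (-101045 - 1*(-124205))/(-261944) - 226954/377275 = (-101045 + 124205)*(-1/261944) - 226954*1/377275 = 23160*(-1/261944) - 226954/377275 = -2895/32743 - 226954/377275 = -8523365947/12353115325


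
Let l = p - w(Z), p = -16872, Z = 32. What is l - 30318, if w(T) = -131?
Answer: -47059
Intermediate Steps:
l = -16741 (l = -16872 - 1*(-131) = -16872 + 131 = -16741)
l - 30318 = -16741 - 30318 = -47059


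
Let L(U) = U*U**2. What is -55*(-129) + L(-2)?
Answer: 7087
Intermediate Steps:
L(U) = U**3
-55*(-129) + L(-2) = -55*(-129) + (-2)**3 = 7095 - 8 = 7087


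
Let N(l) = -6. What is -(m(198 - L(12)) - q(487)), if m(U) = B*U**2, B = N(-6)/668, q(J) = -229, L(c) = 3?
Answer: 37589/334 ≈ 112.54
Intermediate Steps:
B = -3/334 (B = -6/668 = -6*1/668 = -3/334 ≈ -0.0089820)
m(U) = -3*U**2/334
-(m(198 - L(12)) - q(487)) = -(-3*(198 - 1*3)**2/334 - 1*(-229)) = -(-3*(198 - 3)**2/334 + 229) = -(-3/334*195**2 + 229) = -(-3/334*38025 + 229) = -(-114075/334 + 229) = -1*(-37589/334) = 37589/334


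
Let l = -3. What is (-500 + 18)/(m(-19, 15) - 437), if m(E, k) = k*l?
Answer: 1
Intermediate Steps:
m(E, k) = -3*k (m(E, k) = k*(-3) = -3*k)
(-500 + 18)/(m(-19, 15) - 437) = (-500 + 18)/(-3*15 - 437) = -482/(-45 - 437) = -482/(-482) = -482*(-1/482) = 1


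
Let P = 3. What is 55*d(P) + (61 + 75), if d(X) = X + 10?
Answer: 851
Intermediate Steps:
d(X) = 10 + X
55*d(P) + (61 + 75) = 55*(10 + 3) + (61 + 75) = 55*13 + 136 = 715 + 136 = 851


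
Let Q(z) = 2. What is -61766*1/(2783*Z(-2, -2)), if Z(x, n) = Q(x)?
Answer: -30883/2783 ≈ -11.097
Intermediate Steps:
Z(x, n) = 2
-61766*1/(2783*Z(-2, -2)) = -61766/(2783*2) = -61766/5566 = -61766*1/5566 = -30883/2783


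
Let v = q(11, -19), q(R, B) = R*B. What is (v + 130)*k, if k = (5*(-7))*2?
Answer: 5530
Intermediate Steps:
q(R, B) = B*R
v = -209 (v = -19*11 = -209)
k = -70 (k = -35*2 = -70)
(v + 130)*k = (-209 + 130)*(-70) = -79*(-70) = 5530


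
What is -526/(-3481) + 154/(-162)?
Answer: -225431/281961 ≈ -0.79951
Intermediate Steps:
-526/(-3481) + 154/(-162) = -526*(-1/3481) + 154*(-1/162) = 526/3481 - 77/81 = -225431/281961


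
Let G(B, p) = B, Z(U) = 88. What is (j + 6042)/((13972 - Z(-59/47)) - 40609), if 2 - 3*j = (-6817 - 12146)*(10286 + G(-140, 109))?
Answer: -192416726/80175 ≈ -2400.0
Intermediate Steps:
j = 192398600/3 (j = ⅔ - (-6817 - 12146)*(10286 - 140)/3 = ⅔ - (-6321)*10146 = ⅔ - ⅓*(-192398598) = ⅔ + 64132866 = 192398600/3 ≈ 6.4133e+7)
(j + 6042)/((13972 - Z(-59/47)) - 40609) = (192398600/3 + 6042)/((13972 - 1*88) - 40609) = 192416726/(3*((13972 - 88) - 40609)) = 192416726/(3*(13884 - 40609)) = (192416726/3)/(-26725) = (192416726/3)*(-1/26725) = -192416726/80175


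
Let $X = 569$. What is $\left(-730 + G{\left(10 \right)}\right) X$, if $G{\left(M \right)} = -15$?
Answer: $-423905$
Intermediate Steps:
$\left(-730 + G{\left(10 \right)}\right) X = \left(-730 - 15\right) 569 = \left(-745\right) 569 = -423905$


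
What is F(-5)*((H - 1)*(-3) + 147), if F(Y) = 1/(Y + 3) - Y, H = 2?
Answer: 648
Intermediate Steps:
F(Y) = 1/(3 + Y) - Y
F(-5)*((H - 1)*(-3) + 147) = ((1 - 1*(-5)² - 3*(-5))/(3 - 5))*((2 - 1)*(-3) + 147) = ((1 - 1*25 + 15)/(-2))*(1*(-3) + 147) = (-(1 - 25 + 15)/2)*(-3 + 147) = -½*(-9)*144 = (9/2)*144 = 648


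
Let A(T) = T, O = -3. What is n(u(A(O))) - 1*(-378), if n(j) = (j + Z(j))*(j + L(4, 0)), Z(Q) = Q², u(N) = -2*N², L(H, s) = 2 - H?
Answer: -5742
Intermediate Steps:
n(j) = (-2 + j)*(j + j²) (n(j) = (j + j²)*(j + (2 - 1*4)) = (j + j²)*(j + (2 - 4)) = (j + j²)*(j - 2) = (j + j²)*(-2 + j) = (-2 + j)*(j + j²))
n(u(A(O))) - 1*(-378) = (-2*(-3)²)*(-2 + (-2*(-3)²)² - (-2)*(-3)²) - 1*(-378) = (-2*9)*(-2 + (-2*9)² - (-2)*9) + 378 = -18*(-2 + (-18)² - 1*(-18)) + 378 = -18*(-2 + 324 + 18) + 378 = -18*340 + 378 = -6120 + 378 = -5742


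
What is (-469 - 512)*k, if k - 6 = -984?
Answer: 959418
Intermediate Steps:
k = -978 (k = 6 - 984 = -978)
(-469 - 512)*k = (-469 - 512)*(-978) = -981*(-978) = 959418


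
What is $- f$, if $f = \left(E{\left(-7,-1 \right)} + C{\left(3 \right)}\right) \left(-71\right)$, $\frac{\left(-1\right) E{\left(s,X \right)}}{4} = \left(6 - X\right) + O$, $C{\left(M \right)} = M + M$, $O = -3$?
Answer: $-710$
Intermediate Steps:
$C{\left(M \right)} = 2 M$
$E{\left(s,X \right)} = -12 + 4 X$ ($E{\left(s,X \right)} = - 4 \left(\left(6 - X\right) - 3\right) = - 4 \left(3 - X\right) = -12 + 4 X$)
$f = 710$ ($f = \left(\left(-12 + 4 \left(-1\right)\right) + 2 \cdot 3\right) \left(-71\right) = \left(\left(-12 - 4\right) + 6\right) \left(-71\right) = \left(-16 + 6\right) \left(-71\right) = \left(-10\right) \left(-71\right) = 710$)
$- f = \left(-1\right) 710 = -710$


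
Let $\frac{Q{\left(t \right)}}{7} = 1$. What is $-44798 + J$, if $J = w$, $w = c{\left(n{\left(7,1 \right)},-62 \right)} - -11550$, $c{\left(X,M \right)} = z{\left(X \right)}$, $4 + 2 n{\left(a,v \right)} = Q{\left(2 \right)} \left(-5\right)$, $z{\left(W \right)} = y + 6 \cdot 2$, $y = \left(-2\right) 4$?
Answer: $-33244$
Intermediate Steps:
$y = -8$
$Q{\left(t \right)} = 7$ ($Q{\left(t \right)} = 7 \cdot 1 = 7$)
$z{\left(W \right)} = 4$ ($z{\left(W \right)} = -8 + 6 \cdot 2 = -8 + 12 = 4$)
$n{\left(a,v \right)} = - \frac{39}{2}$ ($n{\left(a,v \right)} = -2 + \frac{7 \left(-5\right)}{2} = -2 + \frac{1}{2} \left(-35\right) = -2 - \frac{35}{2} = - \frac{39}{2}$)
$c{\left(X,M \right)} = 4$
$w = 11554$ ($w = 4 - -11550 = 4 + 11550 = 11554$)
$J = 11554$
$-44798 + J = -44798 + 11554 = -33244$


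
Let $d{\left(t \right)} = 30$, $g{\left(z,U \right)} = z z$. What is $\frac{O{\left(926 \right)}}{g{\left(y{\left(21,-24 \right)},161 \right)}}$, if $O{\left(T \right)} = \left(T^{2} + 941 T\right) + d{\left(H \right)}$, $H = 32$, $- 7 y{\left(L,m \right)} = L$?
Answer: $\frac{1728872}{9} \approx 1.921 \cdot 10^{5}$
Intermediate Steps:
$y{\left(L,m \right)} = - \frac{L}{7}$
$g{\left(z,U \right)} = z^{2}$
$O{\left(T \right)} = 30 + T^{2} + 941 T$ ($O{\left(T \right)} = \left(T^{2} + 941 T\right) + 30 = 30 + T^{2} + 941 T$)
$\frac{O{\left(926 \right)}}{g{\left(y{\left(21,-24 \right)},161 \right)}} = \frac{30 + 926^{2} + 941 \cdot 926}{\left(\left(- \frac{1}{7}\right) 21\right)^{2}} = \frac{30 + 857476 + 871366}{\left(-3\right)^{2}} = \frac{1728872}{9}$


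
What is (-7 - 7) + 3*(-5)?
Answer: -29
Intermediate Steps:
(-7 - 7) + 3*(-5) = -14 - 15 = -29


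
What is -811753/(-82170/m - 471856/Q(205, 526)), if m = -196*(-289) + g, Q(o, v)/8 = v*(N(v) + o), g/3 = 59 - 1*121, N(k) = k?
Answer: 4405472772689561/8731215944 ≈ 5.0457e+5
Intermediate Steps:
g = -186 (g = 3*(59 - 1*121) = 3*(59 - 121) = 3*(-62) = -186)
Q(o, v) = 8*v*(o + v) (Q(o, v) = 8*(v*(v + o)) = 8*(v*(o + v)) = 8*v*(o + v))
m = 56458 (m = -196*(-289) - 186 = 56644 - 186 = 56458)
-811753/(-82170/m - 471856/Q(205, 526)) = -811753/(-82170/56458 - 471856*1/(4208*(205 + 526))) = -811753/(-82170*1/56458 - 471856/(8*526*731)) = -811753/(-41085/28229 - 471856/3076048) = -811753/(-41085/28229 - 471856*1/3076048) = -811753/(-41085/28229 - 29491/192253) = -811753/(-8731215944/5427109937) = -811753*(-5427109937/8731215944) = 4405472772689561/8731215944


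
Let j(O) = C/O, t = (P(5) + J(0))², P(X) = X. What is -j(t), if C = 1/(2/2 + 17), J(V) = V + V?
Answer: -1/450 ≈ -0.0022222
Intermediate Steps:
J(V) = 2*V
C = 1/18 (C = 1/(2*(½) + 17) = 1/(1 + 17) = 1/18 ≈ 0.055556)
t = 25 (t = (5 + 2*0)² = (5 + 0)² = 5² = 25)
j(O) = 1/(18*O)
-j(t) = -1/(18*25) = -1*1/450 = -1/450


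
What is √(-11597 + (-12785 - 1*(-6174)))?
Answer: 4*I*√1138 ≈ 134.94*I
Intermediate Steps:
√(-11597 + (-12785 - 1*(-6174))) = √(-11597 + (-12785 + 6174)) = √(-11597 - 6611) = √(-18208) = 4*I*√1138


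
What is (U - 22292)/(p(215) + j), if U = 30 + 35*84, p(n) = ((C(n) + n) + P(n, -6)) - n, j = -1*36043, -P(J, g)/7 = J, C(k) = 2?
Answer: 9661/18773 ≈ 0.51462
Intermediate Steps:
P(J, g) = -7*J
j = -36043
p(n) = 2 - 7*n (p(n) = ((2 + n) - 7*n) - n = (2 - 6*n) - n = 2 - 7*n)
U = 2970 (U = 30 + 2940 = 2970)
(U - 22292)/(p(215) + j) = (2970 - 22292)/((2 - 7*215) - 36043) = -19322/((2 - 1505) - 36043) = -19322/(-1503 - 36043) = -19322/(-37546) = -19322*(-1/37546) = 9661/18773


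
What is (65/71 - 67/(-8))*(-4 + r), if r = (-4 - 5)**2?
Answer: 406329/568 ≈ 715.37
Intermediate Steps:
r = 81 (r = (-9)**2 = 81)
(65/71 - 67/(-8))*(-4 + r) = (65/71 - 67/(-8))*(-4 + 81) = (65*(1/71) - 67*(-1/8))*77 = (65/71 + 67/8)*77 = (5277/568)*77 = 406329/568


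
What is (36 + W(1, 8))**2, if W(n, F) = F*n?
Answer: 1936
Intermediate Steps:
(36 + W(1, 8))**2 = (36 + 8*1)**2 = (36 + 8)**2 = 44**2 = 1936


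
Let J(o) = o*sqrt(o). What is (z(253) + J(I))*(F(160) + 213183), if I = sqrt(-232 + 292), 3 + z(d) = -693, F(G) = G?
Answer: -148486728 + 426686*sqrt(2)*15**(3/4) ≈ -1.4389e+8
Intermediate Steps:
z(d) = -696 (z(d) = -3 - 693 = -696)
I = 2*sqrt(15) (I = sqrt(60) = 2*sqrt(15) ≈ 7.7460)
J(o) = o**(3/2)
(z(253) + J(I))*(F(160) + 213183) = (-696 + (2*sqrt(15))**(3/2))*(160 + 213183) = (-696 + 2*sqrt(2)*15**(3/4))*213343 = -148486728 + 426686*sqrt(2)*15**(3/4)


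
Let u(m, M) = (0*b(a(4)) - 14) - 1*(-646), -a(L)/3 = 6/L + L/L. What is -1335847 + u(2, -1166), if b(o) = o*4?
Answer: -1335215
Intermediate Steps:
a(L) = -3 - 18/L (a(L) = -3*(6/L + L/L) = -3*(6/L + 1) = -3*(1 + 6/L) = -3 - 18/L)
b(o) = 4*o
u(m, M) = 632 (u(m, M) = (0*(4*(-3 - 18/4)) - 14) - 1*(-646) = (0*(4*(-3 - 18*¼)) - 14) + 646 = (0*(4*(-3 - 9/2)) - 14) + 646 = (0*(4*(-15/2)) - 14) + 646 = (0*(-30) - 14) + 646 = (0 - 14) + 646 = -14 + 646 = 632)
-1335847 + u(2, -1166) = -1335847 + 632 = -1335215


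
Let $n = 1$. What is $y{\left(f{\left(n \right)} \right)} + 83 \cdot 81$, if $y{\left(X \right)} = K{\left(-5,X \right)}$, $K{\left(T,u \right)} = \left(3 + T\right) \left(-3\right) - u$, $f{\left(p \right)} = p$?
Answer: $6728$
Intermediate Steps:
$K{\left(T,u \right)} = -9 - u - 3 T$ ($K{\left(T,u \right)} = \left(-9 - 3 T\right) - u = -9 - u - 3 T$)
$y{\left(X \right)} = 6 - X$ ($y{\left(X \right)} = -9 - X - -15 = -9 - X + 15 = 6 - X$)
$y{\left(f{\left(n \right)} \right)} + 83 \cdot 81 = \left(6 - 1\right) + 83 \cdot 81 = \left(6 - 1\right) + 6723 = 5 + 6723 = 6728$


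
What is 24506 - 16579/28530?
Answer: 699139601/28530 ≈ 24505.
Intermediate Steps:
24506 - 16579/28530 = 699139601/28530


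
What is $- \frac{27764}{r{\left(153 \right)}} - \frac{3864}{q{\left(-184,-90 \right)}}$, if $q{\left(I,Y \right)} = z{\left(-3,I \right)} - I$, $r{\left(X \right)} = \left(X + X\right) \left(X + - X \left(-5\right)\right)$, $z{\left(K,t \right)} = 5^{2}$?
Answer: $- \frac{272807797}{14677443} \approx -18.587$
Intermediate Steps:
$z{\left(K,t \right)} = 25$
$r{\left(X \right)} = 12 X^{2}$ ($r{\left(X \right)} = 2 X \left(X + 5 X\right) = 2 X 6 X = 12 X^{2}$)
$q{\left(I,Y \right)} = 25 - I$
$- \frac{27764}{r{\left(153 \right)}} - \frac{3864}{q{\left(-184,-90 \right)}} = - \frac{27764}{12 \cdot 153^{2}} - \frac{3864}{25 - -184} = - \frac{27764}{12 \cdot 23409} - \frac{3864}{25 + 184} = - \frac{27764}{280908} - \frac{3864}{209} = \left(-27764\right) \frac{1}{280908} - \frac{3864}{209} = - \frac{6941}{70227} - \frac{3864}{209} = - \frac{272807797}{14677443}$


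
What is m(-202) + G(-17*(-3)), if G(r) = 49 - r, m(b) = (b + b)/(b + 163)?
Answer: 326/39 ≈ 8.3590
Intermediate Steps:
m(b) = 2*b/(163 + b) (m(b) = (2*b)/(163 + b) = 2*b/(163 + b))
m(-202) + G(-17*(-3)) = 2*(-202)/(163 - 202) + (49 - (-17)*(-3)) = 2*(-202)/(-39) + (49 - 1*51) = 2*(-202)*(-1/39) + (49 - 51) = 404/39 - 2 = 326/39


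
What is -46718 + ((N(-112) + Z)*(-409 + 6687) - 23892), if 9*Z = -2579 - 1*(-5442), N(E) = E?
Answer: 11010200/9 ≈ 1.2234e+6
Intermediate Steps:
Z = 2863/9 (Z = (-2579 - 1*(-5442))/9 = (-2579 + 5442)/9 = (⅑)*2863 = 2863/9 ≈ 318.11)
-46718 + ((N(-112) + Z)*(-409 + 6687) - 23892) = -46718 + ((-112 + 2863/9)*(-409 + 6687) - 23892) = -46718 + ((1855/9)*6278 - 23892) = -46718 + (11645690/9 - 23892) = -46718 + 11430662/9 = 11010200/9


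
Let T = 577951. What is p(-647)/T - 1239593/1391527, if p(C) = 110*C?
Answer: -74132635503/73112220107 ≈ -1.0140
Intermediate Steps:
p(-647)/T - 1239593/1391527 = (110*(-647))/577951 - 1239593/1391527 = -71170*1/577951 - 1239593*1/1391527 = -6470/52541 - 1239593/1391527 = -74132635503/73112220107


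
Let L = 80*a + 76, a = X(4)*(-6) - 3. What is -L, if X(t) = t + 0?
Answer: 2084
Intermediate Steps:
X(t) = t
a = -27 (a = 4*(-6) - 3 = -24 - 3 = -27)
L = -2084 (L = 80*(-27) + 76 = -2160 + 76 = -2084)
-L = -1*(-2084) = 2084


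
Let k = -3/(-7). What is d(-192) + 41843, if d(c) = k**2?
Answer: 2050316/49 ≈ 41843.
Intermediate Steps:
k = 3/7 (k = -3*(-1/7) = 3/7 ≈ 0.42857)
d(c) = 9/49 (d(c) = (3/7)**2 = 9/49)
d(-192) + 41843 = 9/49 + 41843 = 2050316/49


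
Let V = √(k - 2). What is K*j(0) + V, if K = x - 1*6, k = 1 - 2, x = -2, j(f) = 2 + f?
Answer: -16 + I*√3 ≈ -16.0 + 1.732*I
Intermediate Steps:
k = -1
K = -8 (K = -2 - 1*6 = -2 - 6 = -8)
V = I*√3 (V = √(-1 - 2) = √(-3) = I*√3 ≈ 1.732*I)
K*j(0) + V = -8*(2 + 0) + I*√3 = -8*2 + I*√3 = -16 + I*√3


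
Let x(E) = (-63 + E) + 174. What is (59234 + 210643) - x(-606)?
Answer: 270372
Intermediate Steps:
x(E) = 111 + E
(59234 + 210643) - x(-606) = (59234 + 210643) - (111 - 606) = 269877 - 1*(-495) = 269877 + 495 = 270372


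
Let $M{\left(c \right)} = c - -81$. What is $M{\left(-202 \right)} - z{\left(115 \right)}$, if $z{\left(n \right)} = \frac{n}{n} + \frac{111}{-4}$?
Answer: $- \frac{377}{4} \approx -94.25$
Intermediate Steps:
$M{\left(c \right)} = 81 + c$ ($M{\left(c \right)} = c + 81 = 81 + c$)
$z{\left(n \right)} = - \frac{107}{4}$ ($z{\left(n \right)} = 1 + 111 \left(- \frac{1}{4}\right) = 1 - \frac{111}{4} = - \frac{107}{4}$)
$M{\left(-202 \right)} - z{\left(115 \right)} = \left(81 - 202\right) - - \frac{107}{4} = -121 + \frac{107}{4} = - \frac{377}{4}$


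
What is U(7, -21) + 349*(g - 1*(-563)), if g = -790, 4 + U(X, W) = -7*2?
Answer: -79241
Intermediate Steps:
U(X, W) = -18 (U(X, W) = -4 - 7*2 = -4 - 14 = -18)
U(7, -21) + 349*(g - 1*(-563)) = -18 + 349*(-790 - 1*(-563)) = -18 + 349*(-790 + 563) = -18 + 349*(-227) = -18 - 79223 = -79241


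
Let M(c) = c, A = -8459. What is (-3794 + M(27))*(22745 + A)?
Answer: -53815362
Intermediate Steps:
(-3794 + M(27))*(22745 + A) = (-3794 + 27)*(22745 - 8459) = -3767*14286 = -53815362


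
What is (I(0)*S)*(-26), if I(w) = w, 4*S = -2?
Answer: 0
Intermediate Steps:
S = -1/2 (S = (1/4)*(-2) = -1/2 ≈ -0.50000)
(I(0)*S)*(-26) = (0*(-1/2))*(-26) = 0*(-26) = 0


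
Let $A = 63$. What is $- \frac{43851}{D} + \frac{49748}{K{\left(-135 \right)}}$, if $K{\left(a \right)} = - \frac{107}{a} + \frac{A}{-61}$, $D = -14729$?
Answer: $- \frac{3017006548671}{14566981} \approx -2.0711 \cdot 10^{5}$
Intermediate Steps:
$K{\left(a \right)} = - \frac{63}{61} - \frac{107}{a}$ ($K{\left(a \right)} = - \frac{107}{a} + \frac{63}{-61} = - \frac{107}{a} + 63 \left(- \frac{1}{61}\right) = - \frac{107}{a} - \frac{63}{61} = - \frac{63}{61} - \frac{107}{a}$)
$- \frac{43851}{D} + \frac{49748}{K{\left(-135 \right)}} = - \frac{43851}{-14729} + \frac{49748}{- \frac{63}{61} - \frac{107}{-135}} = \left(-43851\right) \left(- \frac{1}{14729}\right) + \frac{49748}{- \frac{63}{61} - - \frac{107}{135}} = \frac{43851}{14729} + \frac{49748}{- \frac{63}{61} + \frac{107}{135}} = \frac{43851}{14729} + \frac{49748}{- \frac{1978}{8235}} = \frac{43851}{14729} + 49748 \left(- \frac{8235}{1978}\right) = \frac{43851}{14729} - \frac{204837390}{989} = - \frac{3017006548671}{14566981}$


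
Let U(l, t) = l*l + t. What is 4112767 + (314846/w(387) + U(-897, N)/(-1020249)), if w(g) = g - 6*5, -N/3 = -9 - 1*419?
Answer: 23782690558568/5781411 ≈ 4.1136e+6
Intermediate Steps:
N = 1284 (N = -3*(-9 - 1*419) = -3*(-9 - 419) = -3*(-428) = 1284)
w(g) = -30 + g (w(g) = g - 30 = -30 + g)
U(l, t) = t + l² (U(l, t) = l² + t = t + l²)
4112767 + (314846/w(387) + U(-897, N)/(-1020249)) = 4112767 + (314846/(-30 + 387) + (1284 + (-897)²)/(-1020249)) = 4112767 + (314846/357 + (1284 + 804609)*(-1/1020249)) = 4112767 + (314846*(1/357) + 805893*(-1/1020249)) = 4112767 + (44978/51 - 268631/340083) = 4112767 + 5094184331/5781411 = 23782690558568/5781411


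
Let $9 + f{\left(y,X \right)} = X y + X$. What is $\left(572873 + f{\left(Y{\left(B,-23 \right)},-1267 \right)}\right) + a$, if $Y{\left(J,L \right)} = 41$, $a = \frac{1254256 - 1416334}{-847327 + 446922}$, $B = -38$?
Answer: $\frac{208070620328}{400405} \approx 5.1965 \cdot 10^{5}$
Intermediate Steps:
$a = \frac{162078}{400405}$ ($a = - \frac{162078}{-400405} = \left(-162078\right) \left(- \frac{1}{400405}\right) = \frac{162078}{400405} \approx 0.40479$)
$f{\left(y,X \right)} = -9 + X + X y$ ($f{\left(y,X \right)} = -9 + \left(X y + X\right) = -9 + \left(X + X y\right) = -9 + X + X y$)
$\left(572873 + f{\left(Y{\left(B,-23 \right)},-1267 \right)}\right) + a = \left(572873 - 53223\right) + \frac{162078}{400405} = 519650 + \frac{162078}{400405} = \frac{208070620328}{400405}$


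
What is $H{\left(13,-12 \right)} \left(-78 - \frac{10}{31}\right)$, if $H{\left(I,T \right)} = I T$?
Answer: $\frac{378768}{31} \approx 12218.0$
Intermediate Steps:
$H{\left(13,-12 \right)} \left(-78 - \frac{10}{31}\right) = 13 \left(-12\right) \left(-78 - \frac{10}{31}\right) = - 156 \left(-78 - \frac{10}{31}\right) = \left(-156\right) \left(- \frac{2428}{31}\right) = \frac{378768}{31}$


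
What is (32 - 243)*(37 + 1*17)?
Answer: -11394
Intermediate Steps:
(32 - 243)*(37 + 1*17) = -211*(37 + 17) = -211*54 = -11394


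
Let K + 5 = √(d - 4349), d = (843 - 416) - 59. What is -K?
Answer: 5 - I*√3981 ≈ 5.0 - 63.095*I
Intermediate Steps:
d = 368 (d = 427 - 59 = 368)
K = -5 + I*√3981 (K = -5 + √(368 - 4349) = -5 + √(-3981) = -5 + I*√3981 ≈ -5.0 + 63.095*I)
-K = -(-5 + I*√3981) = 5 - I*√3981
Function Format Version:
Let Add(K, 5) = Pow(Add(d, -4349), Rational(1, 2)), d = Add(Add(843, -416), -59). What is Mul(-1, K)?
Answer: Add(5, Mul(-1, I, Pow(3981, Rational(1, 2)))) ≈ Add(5.0000, Mul(-63.095, I))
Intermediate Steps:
d = 368 (d = Add(427, -59) = 368)
K = Add(-5, Mul(I, Pow(3981, Rational(1, 2)))) (K = Add(-5, Pow(Add(368, -4349), Rational(1, 2))) = Add(-5, Pow(-3981, Rational(1, 2))) = Add(-5, Mul(I, Pow(3981, Rational(1, 2)))) ≈ Add(-5.0000, Mul(63.095, I)))
Mul(-1, K) = Mul(-1, Add(-5, Mul(I, Pow(3981, Rational(1, 2))))) = Add(5, Mul(-1, I, Pow(3981, Rational(1, 2))))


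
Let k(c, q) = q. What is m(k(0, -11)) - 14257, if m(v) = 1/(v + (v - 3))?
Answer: -356426/25 ≈ -14257.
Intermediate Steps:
m(v) = 1/(-3 + 2*v) (m(v) = 1/(v + (-3 + v)) = 1/(-3 + 2*v))
m(k(0, -11)) - 14257 = 1/(-3 + 2*(-11)) - 14257 = 1/(-3 - 22) - 14257 = 1/(-25) - 14257 = -1/25 - 14257 = -356426/25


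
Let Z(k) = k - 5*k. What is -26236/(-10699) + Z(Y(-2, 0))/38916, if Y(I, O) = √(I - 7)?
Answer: 26236/10699 - I/3243 ≈ 2.4522 - 0.00030836*I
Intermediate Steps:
Y(I, O) = √(-7 + I)
Z(k) = -4*k
-26236/(-10699) + Z(Y(-2, 0))/38916 = -26236/(-10699) - 4*√(-7 - 2)/38916 = -26236*(-1/10699) - 12*I*(1/38916) = 26236/10699 - 12*I*(1/38916) = 26236/10699 - I/3243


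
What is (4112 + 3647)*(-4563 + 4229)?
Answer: -2591506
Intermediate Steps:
(4112 + 3647)*(-4563 + 4229) = 7759*(-334) = -2591506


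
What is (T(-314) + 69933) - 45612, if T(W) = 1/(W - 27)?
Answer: 8293460/341 ≈ 24321.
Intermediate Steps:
T(W) = 1/(-27 + W)
(T(-314) + 69933) - 45612 = (1/(-27 - 314) + 69933) - 45612 = (1/(-341) + 69933) - 45612 = (-1/341 + 69933) - 45612 = 23847152/341 - 45612 = 8293460/341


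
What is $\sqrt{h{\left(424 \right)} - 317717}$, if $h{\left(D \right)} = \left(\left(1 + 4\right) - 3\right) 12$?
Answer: $i \sqrt{317693} \approx 563.64 i$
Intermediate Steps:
$h{\left(D \right)} = 24$ ($h{\left(D \right)} = \left(5 - 3\right) 12 = 2 \cdot 12 = 24$)
$\sqrt{h{\left(424 \right)} - 317717} = \sqrt{24 - 317717} = \sqrt{-317693} = i \sqrt{317693}$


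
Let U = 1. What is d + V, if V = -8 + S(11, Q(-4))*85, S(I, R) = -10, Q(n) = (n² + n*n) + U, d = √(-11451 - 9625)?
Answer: -858 + 2*I*√5269 ≈ -858.0 + 145.18*I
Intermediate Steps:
d = 2*I*√5269 (d = √(-21076) = 2*I*√5269 ≈ 145.18*I)
Q(n) = 1 + 2*n² (Q(n) = (n² + n*n) + 1 = (n² + n²) + 1 = 2*n² + 1 = 1 + 2*n²)
V = -858 (V = -8 - 10*85 = -8 - 850 = -858)
d + V = 2*I*√5269 - 858 = -858 + 2*I*√5269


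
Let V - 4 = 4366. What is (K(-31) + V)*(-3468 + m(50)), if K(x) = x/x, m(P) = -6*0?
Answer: -15158628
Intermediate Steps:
m(P) = 0
V = 4370 (V = 4 + 4366 = 4370)
K(x) = 1
(K(-31) + V)*(-3468 + m(50)) = (1 + 4370)*(-3468 + 0) = 4371*(-3468) = -15158628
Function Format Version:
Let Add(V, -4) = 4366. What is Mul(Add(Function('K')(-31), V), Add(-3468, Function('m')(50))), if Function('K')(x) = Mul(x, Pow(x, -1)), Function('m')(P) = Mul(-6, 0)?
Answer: -15158628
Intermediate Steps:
Function('m')(P) = 0
V = 4370 (V = Add(4, 4366) = 4370)
Function('K')(x) = 1
Mul(Add(Function('K')(-31), V), Add(-3468, Function('m')(50))) = Mul(Add(1, 4370), Add(-3468, 0)) = Mul(4371, -3468) = -15158628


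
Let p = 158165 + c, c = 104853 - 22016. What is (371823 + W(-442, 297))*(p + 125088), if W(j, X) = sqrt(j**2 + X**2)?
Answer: 136120682070 + 366090*sqrt(283573) ≈ 1.3632e+11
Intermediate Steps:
c = 82837
p = 241002 (p = 158165 + 82837 = 241002)
W(j, X) = sqrt(X**2 + j**2)
(371823 + W(-442, 297))*(p + 125088) = (371823 + sqrt(297**2 + (-442)**2))*(241002 + 125088) = (371823 + sqrt(88209 + 195364))*366090 = (371823 + sqrt(283573))*366090 = 136120682070 + 366090*sqrt(283573)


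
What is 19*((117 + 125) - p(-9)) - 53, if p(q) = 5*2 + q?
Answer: 4526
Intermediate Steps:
p(q) = 10 + q
19*((117 + 125) - p(-9)) - 53 = 19*((117 + 125) - (10 - 9)) - 53 = 19*(242 - 1*1) - 53 = 19*(242 - 1) - 53 = 19*241 - 53 = 4579 - 53 = 4526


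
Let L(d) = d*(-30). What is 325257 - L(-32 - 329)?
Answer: 314427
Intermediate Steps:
L(d) = -30*d
325257 - L(-32 - 329) = 325257 - (-30)*(-32 - 329) = 325257 - (-30)*(-361) = 325257 - 1*10830 = 325257 - 10830 = 314427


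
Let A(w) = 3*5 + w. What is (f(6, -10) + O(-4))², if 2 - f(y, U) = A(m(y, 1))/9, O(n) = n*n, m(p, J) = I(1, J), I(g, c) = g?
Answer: 21316/81 ≈ 263.16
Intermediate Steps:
m(p, J) = 1
A(w) = 15 + w
O(n) = n²
f(y, U) = 2/9 (f(y, U) = 2 - (15 + 1)/9 = 2 - 16/9 = 2/9)
(f(6, -10) + O(-4))² = (2/9 + (-4)²)² = (2/9 + 16)² = (146/9)² = 21316/81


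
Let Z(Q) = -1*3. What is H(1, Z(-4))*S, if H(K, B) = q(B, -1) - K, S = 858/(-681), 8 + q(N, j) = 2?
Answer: 2002/227 ≈ 8.8194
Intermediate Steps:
q(N, j) = -6 (q(N, j) = -8 + 2 = -6)
Z(Q) = -3
S = -286/227 (S = 858*(-1/681) = -286/227 ≈ -1.2599)
H(K, B) = -6 - K
H(1, Z(-4))*S = (-6 - 1*1)*(-286/227) = (-6 - 1)*(-286/227) = -7*(-286/227) = 2002/227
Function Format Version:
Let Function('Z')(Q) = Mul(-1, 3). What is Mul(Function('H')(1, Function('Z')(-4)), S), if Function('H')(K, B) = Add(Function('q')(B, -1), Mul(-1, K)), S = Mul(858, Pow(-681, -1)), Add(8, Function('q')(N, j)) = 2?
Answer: Rational(2002, 227) ≈ 8.8194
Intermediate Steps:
Function('q')(N, j) = -6 (Function('q')(N, j) = Add(-8, 2) = -6)
Function('Z')(Q) = -3
S = Rational(-286, 227) (S = Mul(858, Rational(-1, 681)) = Rational(-286, 227) ≈ -1.2599)
Function('H')(K, B) = Add(-6, Mul(-1, K))
Mul(Function('H')(1, Function('Z')(-4)), S) = Mul(Add(-6, Mul(-1, 1)), Rational(-286, 227)) = Mul(Add(-6, -1), Rational(-286, 227)) = Mul(-7, Rational(-286, 227)) = Rational(2002, 227)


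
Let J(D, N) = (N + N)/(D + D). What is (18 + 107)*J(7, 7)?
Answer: 125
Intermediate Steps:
J(D, N) = N/D (J(D, N) = (2*N)/((2*D)) = (2*N)*(1/(2*D)) = N/D)
(18 + 107)*J(7, 7) = (18 + 107)*(7/7) = 125*(7*(⅐)) = 125*1 = 125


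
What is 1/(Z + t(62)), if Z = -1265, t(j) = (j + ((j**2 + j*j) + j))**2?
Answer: 1/61026079 ≈ 1.6386e-8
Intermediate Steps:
t(j) = (2*j + 2*j**2)**2 (t(j) = (j + ((j**2 + j**2) + j))**2 = (j + (2*j**2 + j))**2 = (j + (j + 2*j**2))**2 = (2*j + 2*j**2)**2)
1/(Z + t(62)) = 1/(-1265 + 4*62**2*(1 + 62)**2) = 1/(-1265 + 4*3844*63**2) = 1/(-1265 + 4*3844*3969) = 1/(-1265 + 61027344) = 1/61026079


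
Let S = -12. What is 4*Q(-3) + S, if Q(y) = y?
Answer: -24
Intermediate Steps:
4*Q(-3) + S = 4*(-3) - 12 = -12 - 12 = -24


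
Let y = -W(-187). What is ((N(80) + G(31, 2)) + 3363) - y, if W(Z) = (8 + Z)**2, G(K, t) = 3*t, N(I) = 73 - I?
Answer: 35403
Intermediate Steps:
y = -32041 (y = -(8 - 187)**2 = -1*(-179)**2 = -1*32041 = -32041)
((N(80) + G(31, 2)) + 3363) - y = (((73 - 1*80) + 3*2) + 3363) - 1*(-32041) = (((73 - 80) + 6) + 3363) + 32041 = ((-7 + 6) + 3363) + 32041 = (-1 + 3363) + 32041 = 3362 + 32041 = 35403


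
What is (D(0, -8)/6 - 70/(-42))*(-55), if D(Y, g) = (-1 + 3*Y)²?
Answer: -605/6 ≈ -100.83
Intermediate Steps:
(D(0, -8)/6 - 70/(-42))*(-55) = ((-1 + 3*0)²/6 - 70/(-42))*(-55) = ((-1 + 0)²*(⅙) - 70*(-1/42))*(-55) = ((-1)²*(⅙) + 5/3)*(-55) = (1*(⅙) + 5/3)*(-55) = (⅙ + 5/3)*(-55) = (11/6)*(-55) = -605/6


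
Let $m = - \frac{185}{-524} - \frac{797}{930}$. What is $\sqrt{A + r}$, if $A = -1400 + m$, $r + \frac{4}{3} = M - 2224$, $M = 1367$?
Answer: $\frac{i \sqrt{3725211402715}}{40610} \approx 47.527 i$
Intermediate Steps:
$m = - \frac{122789}{243660}$ ($m = \left(-185\right) \left(- \frac{1}{524}\right) - \frac{797}{930} = \frac{185}{524} - \frac{797}{930} = - \frac{122789}{243660} \approx -0.50394$)
$r = - \frac{2575}{3}$ ($r = - \frac{4}{3} + \left(1367 - 2224\right) = - \frac{4}{3} - 857 = - \frac{2575}{3} \approx -858.33$)
$A = - \frac{341246789}{243660}$ ($A = -1400 - \frac{122789}{243660} = - \frac{341246789}{243660} \approx -1400.5$)
$\sqrt{A + r} = \sqrt{- \frac{341246789}{243660} - \frac{2575}{3}} = \sqrt{- \frac{183462763}{81220}} = \frac{i \sqrt{3725211402715}}{40610}$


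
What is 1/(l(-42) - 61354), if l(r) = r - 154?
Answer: -1/61550 ≈ -1.6247e-5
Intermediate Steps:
l(r) = -154 + r
1/(l(-42) - 61354) = 1/((-154 - 42) - 61354) = 1/(-196 - 61354) = 1/(-61550) = -1/61550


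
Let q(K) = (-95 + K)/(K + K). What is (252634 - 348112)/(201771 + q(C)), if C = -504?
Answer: -96241824/203385767 ≈ -0.47320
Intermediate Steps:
q(K) = (-95 + K)/(2*K) (q(K) = (-95 + K)/((2*K)) = (-95 + K)*(1/(2*K)) = (-95 + K)/(2*K))
(252634 - 348112)/(201771 + q(C)) = (252634 - 348112)/(201771 + (½)*(-95 - 504)/(-504)) = -95478/(201771 + (½)*(-1/504)*(-599)) = -95478/(201771 + 599/1008) = -95478/203385767/1008 = -95478*1008/203385767 = -96241824/203385767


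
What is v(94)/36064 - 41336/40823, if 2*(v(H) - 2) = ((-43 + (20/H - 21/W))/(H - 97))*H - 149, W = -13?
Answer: -114454804601/114834772416 ≈ -0.99669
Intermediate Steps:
v(H) = -145/2 + H*(-538/13 + 20/H)/(2*(-97 + H)) (v(H) = 2 + (((-43 + (20/H - 21/(-13)))/(H - 97))*H - 149)/2 = 2 + (((-43 + (20/H - 21*(-1/13)))/(-97 + H))*H - 149)/2 = 2 + (((-43 + (20/H + 21/13))/(-97 + H))*H - 149)/2 = 2 + (((-43 + (21/13 + 20/H))/(-97 + H))*H - 149)/2 = 2 + (((-538/13 + 20/H)/(-97 + H))*H - 149)/2 = 2 + (H*(-538/13 + 20/H)/(-97 + H) - 149)/2 = 2 + (-149 + H*(-538/13 + 20/H)/(-97 + H))/2 = 2 + (-149/2 + H*(-538/13 + 20/H)/(2*(-97 + H))) = -145/2 + H*(-538/13 + 20/H)/(2*(-97 + H)))
v(94)/36064 - 41336/40823 = ((183105 - 2423*94)/(26*(-97 + 94)))/36064 - 41336/40823 = ((1/26)*(183105 - 227762)/(-3))*(1/36064) - 41336*1/40823 = ((1/26)*(-1/3)*(-44657))*(1/36064) - 41336/40823 = (44657/78)*(1/36064) - 41336/40823 = 44657/2812992 - 41336/40823 = -114454804601/114834772416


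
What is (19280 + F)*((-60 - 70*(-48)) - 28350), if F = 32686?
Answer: -1301748300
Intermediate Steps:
(19280 + F)*((-60 - 70*(-48)) - 28350) = (19280 + 32686)*((-60 - 70*(-48)) - 28350) = 51966*((-60 + 3360) - 28350) = 51966*(3300 - 28350) = 51966*(-25050) = -1301748300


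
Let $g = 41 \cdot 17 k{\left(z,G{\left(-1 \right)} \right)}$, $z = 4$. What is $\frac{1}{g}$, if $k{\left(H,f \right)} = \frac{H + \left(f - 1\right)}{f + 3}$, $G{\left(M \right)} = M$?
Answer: $\frac{1}{697} \approx 0.0014347$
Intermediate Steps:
$k{\left(H,f \right)} = \frac{-1 + H + f}{3 + f}$ ($k{\left(H,f \right)} = \frac{H + \left(f - 1\right)}{3 + f} = \frac{H + \left(-1 + f\right)}{3 + f} = \frac{-1 + H + f}{3 + f}$)
$g = 697$ ($g = 41 \cdot 17 \frac{-1 + 4 - 1}{3 - 1} = 697 \cdot \frac{1}{2} \cdot 2 = 697 \cdot 1 = 697$)
$\frac{1}{g} = \frac{1}{697}$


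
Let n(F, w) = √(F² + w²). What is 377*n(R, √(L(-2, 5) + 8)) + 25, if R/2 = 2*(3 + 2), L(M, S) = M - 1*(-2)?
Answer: 25 + 754*√102 ≈ 7640.0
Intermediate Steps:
L(M, S) = 2 + M (L(M, S) = M + 2 = 2 + M)
R = 20 (R = 2*(2*(3 + 2)) = 2*(2*5) = 2*10 = 20)
377*n(R, √(L(-2, 5) + 8)) + 25 = 377*√(20² + (√((2 - 2) + 8))²) + 25 = 377*√(400 + (√(0 + 8))²) + 25 = 377*√(400 + (√8)²) + 25 = 377*√(400 + (2*√2)²) + 25 = 377*√(400 + 8) + 25 = 377*√408 + 25 = 377*(2*√102) + 25 = 754*√102 + 25 = 25 + 754*√102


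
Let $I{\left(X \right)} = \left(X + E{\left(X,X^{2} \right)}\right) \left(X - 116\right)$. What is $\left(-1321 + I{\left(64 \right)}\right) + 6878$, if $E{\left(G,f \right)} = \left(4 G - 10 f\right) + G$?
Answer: $2115509$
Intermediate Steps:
$E{\left(G,f \right)} = - 10 f + 5 G$ ($E{\left(G,f \right)} = \left(- 10 f + 4 G\right) + G = - 10 f + 5 G$)
$I{\left(X \right)} = \left(-116 + X\right) \left(- 10 X^{2} + 6 X\right)$ ($I{\left(X \right)} = \left(X - \left(- 5 X + 10 X^{2}\right)\right) \left(X - 116\right) = \left(- 10 X^{2} + 6 X\right) \left(-116 + X\right) = \left(-116 + X\right) \left(- 10 X^{2} + 6 X\right)$)
$\left(-1321 + I{\left(64 \right)}\right) + 6878 = \left(-1321 + 2 \cdot 64 \left(-348 - 5 \cdot 64^{2} + 583 \cdot 64\right)\right) + 6878 = \left(-1321 + 2 \cdot 64 \left(-348 - 20480 + 37312\right)\right) + 6878 = \left(-1321 + 2 \cdot 64 \cdot 16484\right) + 6878 = \left(-1321 + 2109952\right) + 6878 = 2108631 + 6878 = 2115509$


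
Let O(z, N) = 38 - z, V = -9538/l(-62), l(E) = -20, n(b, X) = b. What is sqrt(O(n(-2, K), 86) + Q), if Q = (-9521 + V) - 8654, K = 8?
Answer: I*sqrt(1765810)/10 ≈ 132.88*I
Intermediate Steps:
V = 4769/10 (V = -9538/(-20) = -9538*(-1/20) = 4769/10 ≈ 476.90)
Q = -176981/10 (Q = (-9521 + 4769/10) - 8654 = -90441/10 - 8654 = -176981/10 ≈ -17698.)
sqrt(O(n(-2, K), 86) + Q) = sqrt((38 - 1*(-2)) - 176981/10) = sqrt((38 + 2) - 176981/10) = sqrt(40 - 176981/10) = sqrt(-176581/10) = I*sqrt(1765810)/10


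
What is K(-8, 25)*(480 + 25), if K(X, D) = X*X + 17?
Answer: 40905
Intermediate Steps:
K(X, D) = 17 + X² (K(X, D) = X² + 17 = 17 + X²)
K(-8, 25)*(480 + 25) = (17 + (-8)²)*(480 + 25) = (17 + 64)*505 = 81*505 = 40905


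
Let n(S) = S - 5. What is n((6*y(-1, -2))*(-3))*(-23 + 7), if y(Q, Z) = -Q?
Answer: 368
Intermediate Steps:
n(S) = -5 + S
n((6*y(-1, -2))*(-3))*(-23 + 7) = (-5 + (6*(-1*(-1)))*(-3))*(-23 + 7) = (-5 + (6*1)*(-3))*(-16) = (-5 + 6*(-3))*(-16) = (-5 - 18)*(-16) = -23*(-16) = 368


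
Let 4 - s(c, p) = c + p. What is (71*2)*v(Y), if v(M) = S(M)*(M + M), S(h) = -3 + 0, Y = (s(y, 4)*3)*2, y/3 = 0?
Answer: 0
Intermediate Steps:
y = 0 (y = 3*0 = 0)
s(c, p) = 4 - c - p (s(c, p) = 4 - (c + p) = 4 + (-c - p) = 4 - c - p)
Y = 0 (Y = ((4 - 1*0 - 1*4)*3)*2 = ((4 + 0 - 4)*3)*2 = (0*3)*2 = 0*2 = 0)
S(h) = -3
v(M) = -6*M (v(M) = -3*(M + M) = -6*M)
(71*2)*v(Y) = (71*2)*(-6*0) = 142*0 = 0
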